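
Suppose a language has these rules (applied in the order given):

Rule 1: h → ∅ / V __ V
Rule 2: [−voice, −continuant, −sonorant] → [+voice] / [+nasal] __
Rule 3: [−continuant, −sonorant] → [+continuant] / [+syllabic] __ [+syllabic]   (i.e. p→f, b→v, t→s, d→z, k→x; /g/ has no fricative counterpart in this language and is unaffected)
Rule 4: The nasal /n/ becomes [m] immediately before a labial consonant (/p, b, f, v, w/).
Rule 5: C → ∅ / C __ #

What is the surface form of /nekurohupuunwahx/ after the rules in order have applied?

nexuroufuumwah

Rule 1 (intervocalic h-deletion): /h/ occurs between vowels /o/ and /u/, so it deletes. /nekurohupuunwahx/ → nekuroupuunwahx.
Rule 2 (post-nasal voicing): no segment meets the environment; /nekuroupuunwahx/ is unchanged.
Rule 3 (intervocalic spirantization): /k/ is a stop between vowels /e/ and /u/, so it spirantizes to the fricative [x]. /p/ is a stop between vowels /u/ and /u/, so it spirantizes to the fricative [f]. /nekuroupuunwahx/ → nexuroufuunwahx.
Rule 4 (nasal place assimilation): /n/ precedes the labial consonant /w/, so it assimilates in place to [m]. /nexuroufuunwahx/ → nexuroufuumwahx.
Rule 5 (final cluster simplification): /x/ is the second consonant of a word-final cluster /hx/, so it deletes. /nexuroufuumwahx/ → nexuroufuumwah.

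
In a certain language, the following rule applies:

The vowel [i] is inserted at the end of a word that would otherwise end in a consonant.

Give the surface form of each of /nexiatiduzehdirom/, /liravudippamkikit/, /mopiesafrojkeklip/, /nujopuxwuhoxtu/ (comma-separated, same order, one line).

nexiatiduzehdiromi, liravudippamkikiti, mopiesafrojkeklipi, nujopuxwuhoxtu

/nexiatiduzehdirom/: the form ends in the consonant /m/, so [i] is inserted word-finally. → [nexiatiduzehdiromi].
/liravudippamkikit/: the form ends in the consonant /t/, so [i] is inserted word-finally. → [liravudippamkikiti].
/mopiesafrojkeklip/: the form ends in the consonant /p/, so [i] is inserted word-finally. → [mopiesafrojkeklipi].
/nujopuxwuhoxtu/: the rule's environment is not met; surfaces unchanged as [nujopuxwuhoxtu].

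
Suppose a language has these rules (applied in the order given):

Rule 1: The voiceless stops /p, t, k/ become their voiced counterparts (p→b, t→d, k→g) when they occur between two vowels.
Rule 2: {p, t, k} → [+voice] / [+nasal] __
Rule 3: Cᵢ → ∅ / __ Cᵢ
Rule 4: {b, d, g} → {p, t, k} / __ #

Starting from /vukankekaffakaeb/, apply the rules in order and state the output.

vugangegafagaep

Rule 1 (intervocalic voicing): /k/ is a voiceless stop between vowels /u/ and /a/, so it voices to [g]. /k/ is a voiceless stop between vowels /e/ and /a/, so it voices to [g]. /k/ is a voiceless stop between vowels /a/ and /a/, so it voices to [g]. /vukankekaffakaeb/ → vugankegaffagaeb.
Rule 2 (post-nasal voicing): /k/ is a voiceless stop immediately after the nasal /n/, so it voices to [g]. /vugankegaffagaeb/ → vugangegaffagaeb.
Rule 3 (degemination): /ff/ is a geminate; the first /f/ deletes. /vugangegaffagaeb/ → vugangegafagaeb.
Rule 4 (final devoicing): /b/ is a voiced stop in word-final position, so it devoices to [p]. /vugangegafagaeb/ → vugangegafagaep.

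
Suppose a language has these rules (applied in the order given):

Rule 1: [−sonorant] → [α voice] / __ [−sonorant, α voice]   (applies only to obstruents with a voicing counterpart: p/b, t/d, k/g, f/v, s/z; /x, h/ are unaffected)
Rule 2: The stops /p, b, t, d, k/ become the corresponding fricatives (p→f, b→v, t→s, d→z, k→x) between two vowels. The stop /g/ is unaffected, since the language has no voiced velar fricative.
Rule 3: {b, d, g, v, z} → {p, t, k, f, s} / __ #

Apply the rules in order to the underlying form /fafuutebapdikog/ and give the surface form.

Rule 1 (regressive voicing assimilation): /p/ precedes the voiced obstruent /d/, so it voices to [b] by assimilation. /fafuutebapdikog/ → fafuutebabdikog.
Rule 2 (intervocalic spirantization): /t/ is a stop between vowels /u/ and /e/, so it spirantizes to the fricative [s]. /b/ is a stop between vowels /e/ and /a/, so it spirantizes to the fricative [v]. /k/ is a stop between vowels /i/ and /o/, so it spirantizes to the fricative [x]. /fafuutebabdikog/ → fafuusevabdixog.
Rule 3 (final devoicing): /g/ is a voiced obstruent in word-final position, so it devoices to [k]. /fafuusevabdixog/ → fafuusevabdixok.

fafuusevabdixok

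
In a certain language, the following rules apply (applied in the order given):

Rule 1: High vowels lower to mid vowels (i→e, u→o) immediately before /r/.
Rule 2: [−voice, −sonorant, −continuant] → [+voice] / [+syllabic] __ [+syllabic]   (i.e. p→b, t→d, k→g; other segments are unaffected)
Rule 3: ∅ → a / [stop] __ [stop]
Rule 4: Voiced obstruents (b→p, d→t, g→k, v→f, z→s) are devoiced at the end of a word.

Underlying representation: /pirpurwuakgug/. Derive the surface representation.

Rule 1 (pre-rhotic lowering): /i/ is a high vowel immediately before /r/, so it lowers to [e]. /u/ is a high vowel immediately before /r/, so it lowers to [o]. /pirpurwuakgug/ → perporwuakgug.
Rule 2 (intervocalic voicing): no segment meets the environment; /perporwuakgug/ is unchanged.
Rule 3 (stop-cluster a-epenthesis): /k/ and /g/ form a stop–stop cluster, so [a] is inserted between them. /perporwuakgug/ → perporwuakagug.
Rule 4 (final devoicing): /g/ is a voiced obstruent in word-final position, so it devoices to [k]. /perporwuakagug/ → perporwuakaguk.

perporwuakaguk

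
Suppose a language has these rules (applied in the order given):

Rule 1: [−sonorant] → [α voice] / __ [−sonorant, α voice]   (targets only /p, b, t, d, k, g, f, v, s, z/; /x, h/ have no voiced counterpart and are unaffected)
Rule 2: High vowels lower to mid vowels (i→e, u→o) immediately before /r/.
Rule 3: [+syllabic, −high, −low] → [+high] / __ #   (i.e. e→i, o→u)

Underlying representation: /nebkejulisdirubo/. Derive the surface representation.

Rule 1 (regressive voicing assimilation): /b/ precedes the voiceless obstruent /k/, so it devoices to [p] by assimilation. /s/ precedes the voiced obstruent /d/, so it voices to [z] by assimilation. /nebkejulisdirubo/ → nepkejulizdirubo.
Rule 2 (pre-rhotic lowering): /i/ is a high vowel immediately before /r/, so it lowers to [e]. /nepkejulizdirubo/ → nepkejulizderubo.
Rule 3 (final vowel raising): /o/ is a mid vowel in word-final position, so it raises to [u]. /nepkejulizderubo/ → nepkejulizderubu.

nepkejulizderubu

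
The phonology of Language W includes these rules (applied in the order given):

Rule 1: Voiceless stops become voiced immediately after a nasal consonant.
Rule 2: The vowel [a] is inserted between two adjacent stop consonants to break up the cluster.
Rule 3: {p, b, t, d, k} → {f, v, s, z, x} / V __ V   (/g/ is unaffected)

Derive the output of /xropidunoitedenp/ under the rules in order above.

Rule 1 (post-nasal voicing): /p/ is a voiceless stop immediately after the nasal /n/, so it voices to [b]. /xropidunoitedenp/ → xropidunoitedenb.
Rule 2 (stop-cluster a-epenthesis): no segment meets the environment; /xropidunoitedenb/ is unchanged.
Rule 3 (intervocalic spirantization): /p/ is a stop between vowels /o/ and /i/, so it spirantizes to the fricative [f]. /d/ is a stop between vowels /i/ and /u/, so it spirantizes to the fricative [z]. /t/ is a stop between vowels /i/ and /e/, so it spirantizes to the fricative [s]. /d/ is a stop between vowels /e/ and /e/, so it spirantizes to the fricative [z]. /xropidunoitedenb/ → xrofizunoisezenb.

xrofizunoisezenb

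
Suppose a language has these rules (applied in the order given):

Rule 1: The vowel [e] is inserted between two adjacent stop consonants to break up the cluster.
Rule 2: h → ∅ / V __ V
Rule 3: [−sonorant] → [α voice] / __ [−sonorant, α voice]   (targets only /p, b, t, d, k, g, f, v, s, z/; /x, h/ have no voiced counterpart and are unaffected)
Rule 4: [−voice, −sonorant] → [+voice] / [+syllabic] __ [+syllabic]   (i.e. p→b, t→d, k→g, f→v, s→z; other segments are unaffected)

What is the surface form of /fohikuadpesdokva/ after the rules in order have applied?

foiguadebezdogva

Rule 1 (stop-cluster e-epenthesis): /d/ and /p/ form a stop–stop cluster, so [e] is inserted between them. /fohikuadpesdokva/ → fohikuadepesdokva.
Rule 2 (intervocalic h-deletion): /h/ occurs between vowels /o/ and /i/, so it deletes. /fohikuadepesdokva/ → foikuadepesdokva.
Rule 3 (regressive voicing assimilation): /s/ precedes the voiced obstruent /d/, so it voices to [z] by assimilation. /k/ precedes the voiced obstruent /v/, so it voices to [g] by assimilation. /foikuadepesdokva/ → foikuadepezdogva.
Rule 4 (intervocalic voicing): /k/ is a voiceless obstruent between vowels /i/ and /u/, so it voices to [g]. /p/ is a voiceless obstruent between vowels /e/ and /e/, so it voices to [b]. /foikuadepezdogva/ → foiguadebezdogva.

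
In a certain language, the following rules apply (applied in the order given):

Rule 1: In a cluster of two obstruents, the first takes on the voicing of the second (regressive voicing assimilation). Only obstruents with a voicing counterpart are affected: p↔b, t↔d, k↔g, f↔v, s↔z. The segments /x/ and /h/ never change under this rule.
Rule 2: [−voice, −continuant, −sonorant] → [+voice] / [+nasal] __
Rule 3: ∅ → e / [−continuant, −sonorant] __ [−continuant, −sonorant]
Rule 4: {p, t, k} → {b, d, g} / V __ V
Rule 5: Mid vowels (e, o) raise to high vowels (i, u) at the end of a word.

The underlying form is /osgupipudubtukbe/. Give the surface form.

ozgubibudubedugebi

Rule 1 (regressive voicing assimilation): /s/ precedes the voiced obstruent /g/, so it voices to [z] by assimilation. /b/ precedes the voiceless obstruent /t/, so it devoices to [p] by assimilation. /k/ precedes the voiced obstruent /b/, so it voices to [g] by assimilation. /osgupipudubtukbe/ → ozgupipuduptugbe.
Rule 2 (post-nasal voicing): no segment meets the environment; /ozgupipuduptugbe/ is unchanged.
Rule 3 (stop-cluster e-epenthesis): /p/ and /t/ form a stop–stop cluster, so [e] is inserted between them. /g/ and /b/ form a stop–stop cluster, so [e] is inserted between them. /ozgupipuduptugbe/ → ozgupipudupetugebe.
Rule 4 (intervocalic voicing): /p/ is a voiceless stop between vowels /u/ and /i/, so it voices to [b]. /p/ is a voiceless stop between vowels /i/ and /u/, so it voices to [b]. /p/ is a voiceless stop between vowels /u/ and /e/, so it voices to [b]. /t/ is a voiceless stop between vowels /e/ and /u/, so it voices to [d]. /ozgupipudupetugebe/ → ozgubibudubedugebe.
Rule 5 (final vowel raising): /e/ is a mid vowel in word-final position, so it raises to [i]. /ozgubibudubedugebe/ → ozgubibudubedugebi.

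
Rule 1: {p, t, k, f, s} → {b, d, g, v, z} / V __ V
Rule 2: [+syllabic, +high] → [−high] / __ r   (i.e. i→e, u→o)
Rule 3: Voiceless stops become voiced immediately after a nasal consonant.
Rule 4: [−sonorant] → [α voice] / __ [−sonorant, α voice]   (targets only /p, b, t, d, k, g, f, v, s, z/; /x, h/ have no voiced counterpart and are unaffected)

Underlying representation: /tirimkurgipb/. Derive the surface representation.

terimgorgibb

Rule 1 (intervocalic voicing): no segment meets the environment; /tirimkurgipb/ is unchanged.
Rule 2 (pre-rhotic lowering): /i/ is a high vowel immediately before /r/, so it lowers to [e]. /u/ is a high vowel immediately before /r/, so it lowers to [o]. /tirimkurgipb/ → terimkorgipb.
Rule 3 (post-nasal voicing): /k/ is a voiceless stop immediately after the nasal /m/, so it voices to [g]. /terimkorgipb/ → terimgorgipb.
Rule 4 (regressive voicing assimilation): /p/ precedes the voiced obstruent /b/, so it voices to [b] by assimilation. /terimgorgipb/ → terimgorgibb.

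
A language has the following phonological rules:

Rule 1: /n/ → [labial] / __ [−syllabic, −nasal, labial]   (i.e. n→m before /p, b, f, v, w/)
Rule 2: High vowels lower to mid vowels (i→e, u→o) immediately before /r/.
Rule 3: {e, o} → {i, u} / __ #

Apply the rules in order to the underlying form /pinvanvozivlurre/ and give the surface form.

pimvamvozivlorri

Rule 1 (nasal place assimilation): /n/ precedes the labial consonant /v/, so it assimilates in place to [m]. /n/ precedes the labial consonant /v/, so it assimilates in place to [m]. /pinvanvozivlurre/ → pimvamvozivlurre.
Rule 2 (pre-rhotic lowering): /u/ is a high vowel immediately before /r/, so it lowers to [o]. /pimvamvozivlurre/ → pimvamvozivlorre.
Rule 3 (final vowel raising): /e/ is a mid vowel in word-final position, so it raises to [i]. /pimvamvozivlorre/ → pimvamvozivlorri.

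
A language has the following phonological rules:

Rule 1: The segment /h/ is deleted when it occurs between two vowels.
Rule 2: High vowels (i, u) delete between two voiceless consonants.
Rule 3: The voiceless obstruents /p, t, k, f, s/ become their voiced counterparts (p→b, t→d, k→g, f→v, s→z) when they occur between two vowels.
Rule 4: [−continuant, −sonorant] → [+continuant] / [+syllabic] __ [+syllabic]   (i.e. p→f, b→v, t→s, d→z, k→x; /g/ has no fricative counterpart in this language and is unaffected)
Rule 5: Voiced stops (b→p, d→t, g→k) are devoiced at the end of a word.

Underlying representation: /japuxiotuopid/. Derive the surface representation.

japxiozuovit

Rule 1 (intervocalic h-deletion): no segment meets the environment; /japuxiotuopid/ is unchanged.
Rule 2 (high vowel syncope): /u/ is a high vowel flanked by voiceless consonants /p/ and /x/, so it deletes. /japuxiotuopid/ → japxiotuopid.
Rule 3 (intervocalic voicing): /t/ is a voiceless obstruent between vowels /o/ and /u/, so it voices to [d]. /p/ is a voiceless obstruent between vowels /o/ and /i/, so it voices to [b]. /japxiotuopid/ → japxioduobid.
Rule 4 (intervocalic spirantization): /d/ is a stop between vowels /o/ and /u/, so it spirantizes to the fricative [z]. /b/ is a stop between vowels /o/ and /i/, so it spirantizes to the fricative [v]. /japxioduobid/ → japxiozuovid.
Rule 5 (final devoicing): /d/ is a voiced stop in word-final position, so it devoices to [t]. /japxiozuovid/ → japxiozuovit.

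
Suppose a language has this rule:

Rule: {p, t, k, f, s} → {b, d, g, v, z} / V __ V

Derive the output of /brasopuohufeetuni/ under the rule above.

brazobuohuveeduni

/s/ is a voiceless obstruent between vowels /a/ and /o/, so it voices to [z].
/p/ is a voiceless obstruent between vowels /o/ and /u/, so it voices to [b].
/f/ is a voiceless obstruent between vowels /u/ and /e/, so it voices to [v].
/t/ is a voiceless obstruent between vowels /e/ and /u/, so it voices to [d].
Surface form: [brazobuohuveeduni].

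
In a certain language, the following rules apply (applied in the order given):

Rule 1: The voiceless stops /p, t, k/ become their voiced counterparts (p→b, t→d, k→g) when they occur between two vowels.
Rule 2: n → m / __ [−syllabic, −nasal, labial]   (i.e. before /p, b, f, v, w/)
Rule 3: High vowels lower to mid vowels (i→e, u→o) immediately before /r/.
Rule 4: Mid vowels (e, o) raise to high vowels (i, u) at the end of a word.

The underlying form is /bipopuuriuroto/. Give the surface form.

bibobuoriorodu

Rule 1 (intervocalic voicing): /p/ is a voiceless stop between vowels /i/ and /o/, so it voices to [b]. /p/ is a voiceless stop between vowels /o/ and /u/, so it voices to [b]. /t/ is a voiceless stop between vowels /o/ and /o/, so it voices to [d]. /bipopuuriuroto/ → bibobuuriurodo.
Rule 2 (nasal place assimilation): no segment meets the environment; /bibobuuriurodo/ is unchanged.
Rule 3 (pre-rhotic lowering): /u/ is a high vowel immediately before /r/, so it lowers to [o]. /u/ is a high vowel immediately before /r/, so it lowers to [o]. /bibobuuriurodo/ → bibobuoriorodo.
Rule 4 (final vowel raising): /o/ is a mid vowel in word-final position, so it raises to [u]. /bibobuoriorodo/ → bibobuoriorodu.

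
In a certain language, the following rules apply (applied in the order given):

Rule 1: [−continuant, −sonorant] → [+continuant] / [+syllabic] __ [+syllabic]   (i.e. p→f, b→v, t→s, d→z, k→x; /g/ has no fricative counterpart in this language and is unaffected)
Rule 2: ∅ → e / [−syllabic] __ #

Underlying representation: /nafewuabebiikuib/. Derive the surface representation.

Rule 1 (intervocalic spirantization): /b/ is a stop between vowels /a/ and /e/, so it spirantizes to the fricative [v]. /b/ is a stop between vowels /e/ and /i/, so it spirantizes to the fricative [v]. /k/ is a stop between vowels /i/ and /u/, so it spirantizes to the fricative [x]. /nafewuabebiikuib/ → nafewuaveviixuib.
Rule 2 (final e-epenthesis): the form ends in the consonant /b/, so [e] is inserted word-finally. /nafewuaveviixuib/ → nafewuaveviixuibe.

nafewuaveviixuibe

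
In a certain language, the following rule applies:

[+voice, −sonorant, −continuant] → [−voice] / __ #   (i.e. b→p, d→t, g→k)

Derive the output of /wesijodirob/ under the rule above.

wesijodirop

Scanning /wesijodirob/: /d/ at position 7 is not in the conditioning environment; /b/ is a voiced stop in word-final position, so it devoices to [p].
Result: [wesijodirop].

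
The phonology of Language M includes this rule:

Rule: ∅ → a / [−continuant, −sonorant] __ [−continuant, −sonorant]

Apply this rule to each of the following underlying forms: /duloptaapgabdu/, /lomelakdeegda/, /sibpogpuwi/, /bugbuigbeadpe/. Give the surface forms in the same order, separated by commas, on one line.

dulopataapagabadu, lomelakadeegada, sibapogapuwi, bugabuigabeadape

/duloptaapgabdu/: /p/ and /t/ form a stop–stop cluster, so [a] is inserted between them. /p/ and /g/ form a stop–stop cluster, so [a] is inserted between them. /b/ and /d/ form a stop–stop cluster, so [a] is inserted between them. → [dulopataapagabadu].
/lomelakdeegda/: /k/ and /d/ form a stop–stop cluster, so [a] is inserted between them. /g/ and /d/ form a stop–stop cluster, so [a] is inserted between them. → [lomelakadeegada].
/sibpogpuwi/: /b/ and /p/ form a stop–stop cluster, so [a] is inserted between them. /g/ and /p/ form a stop–stop cluster, so [a] is inserted between them. → [sibapogapuwi].
/bugbuigbeadpe/: /g/ and /b/ form a stop–stop cluster, so [a] is inserted between them. /g/ and /b/ form a stop–stop cluster, so [a] is inserted between them. /d/ and /p/ form a stop–stop cluster, so [a] is inserted between them. → [bugabuigabeadape].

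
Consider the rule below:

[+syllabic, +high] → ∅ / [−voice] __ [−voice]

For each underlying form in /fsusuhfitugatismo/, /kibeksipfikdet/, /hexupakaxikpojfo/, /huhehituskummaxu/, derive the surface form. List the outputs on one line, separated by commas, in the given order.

fsshftugatsmo, kibekspfkdet, hexpakaxkpojfo, hhehtskummaxu

/fsusuhfitugatismo/: /u/ is a high vowel flanked by voiceless consonants /s/ and /s/, so it deletes. /u/ is a high vowel flanked by voiceless consonants /s/ and /h/, so it deletes. /i/ is a high vowel flanked by voiceless consonants /f/ and /t/, so it deletes. /i/ is a high vowel flanked by voiceless consonants /t/ and /s/, so it deletes. → [fsshftugatsmo].
/kibeksipfikdet/: /i/ is a high vowel flanked by voiceless consonants /s/ and /p/, so it deletes. /i/ is a high vowel flanked by voiceless consonants /f/ and /k/, so it deletes. → [kibekspfkdet].
/hexupakaxikpojfo/: /u/ is a high vowel flanked by voiceless consonants /x/ and /p/, so it deletes. /i/ is a high vowel flanked by voiceless consonants /x/ and /k/, so it deletes. → [hexpakaxkpojfo].
/huhehituskummaxu/: /u/ is a high vowel flanked by voiceless consonants /h/ and /h/, so it deletes. /i/ is a high vowel flanked by voiceless consonants /h/ and /t/, so it deletes. /u/ is a high vowel flanked by voiceless consonants /t/ and /s/, so it deletes. → [hhehtskummaxu].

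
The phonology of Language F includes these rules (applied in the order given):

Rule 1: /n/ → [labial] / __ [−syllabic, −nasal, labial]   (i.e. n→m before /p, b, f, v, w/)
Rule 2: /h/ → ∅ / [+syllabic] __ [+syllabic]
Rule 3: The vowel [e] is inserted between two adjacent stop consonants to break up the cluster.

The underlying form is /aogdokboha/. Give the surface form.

Rule 1 (nasal place assimilation): no segment meets the environment; /aogdokboha/ is unchanged.
Rule 2 (intervocalic h-deletion): /h/ occurs between vowels /o/ and /a/, so it deletes. /aogdokboha/ → aogdokboa.
Rule 3 (stop-cluster e-epenthesis): /g/ and /d/ form a stop–stop cluster, so [e] is inserted between them. /k/ and /b/ form a stop–stop cluster, so [e] is inserted between them. /aogdokboa/ → aogedokeboa.

aogedokeboa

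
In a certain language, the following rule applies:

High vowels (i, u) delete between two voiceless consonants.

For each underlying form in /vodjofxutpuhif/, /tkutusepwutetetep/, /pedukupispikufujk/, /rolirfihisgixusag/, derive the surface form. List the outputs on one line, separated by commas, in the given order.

vodjofxtphf, tktsepwutetetep, pedukpspkfujk, rolirfhsgixsag

/vodjofxutpuhif/: /u/ is a high vowel flanked by voiceless consonants /x/ and /t/, so it deletes. /u/ is a high vowel flanked by voiceless consonants /p/ and /h/, so it deletes. /i/ is a high vowel flanked by voiceless consonants /h/ and /f/, so it deletes. → [vodjofxtphf].
/tkutusepwutetetep/: /u/ is a high vowel flanked by voiceless consonants /k/ and /t/, so it deletes. /u/ is a high vowel flanked by voiceless consonants /t/ and /s/, so it deletes. → [tktsepwutetetep].
/pedukupispikufujk/: /u/ is a high vowel flanked by voiceless consonants /k/ and /p/, so it deletes. /i/ is a high vowel flanked by voiceless consonants /p/ and /s/, so it deletes. /i/ is a high vowel flanked by voiceless consonants /p/ and /k/, so it deletes. /u/ is a high vowel flanked by voiceless consonants /k/ and /f/, so it deletes. → [pedukpspkfujk].
/rolirfihisgixusag/: /i/ is a high vowel flanked by voiceless consonants /f/ and /h/, so it deletes. /i/ is a high vowel flanked by voiceless consonants /h/ and /s/, so it deletes. /u/ is a high vowel flanked by voiceless consonants /x/ and /s/, so it deletes. → [rolirfhsgixsag].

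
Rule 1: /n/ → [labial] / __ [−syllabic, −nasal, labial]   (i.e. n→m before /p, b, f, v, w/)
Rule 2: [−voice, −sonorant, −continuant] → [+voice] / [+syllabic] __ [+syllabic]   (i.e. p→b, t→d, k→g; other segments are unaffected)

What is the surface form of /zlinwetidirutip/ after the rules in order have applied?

zlimwedidirudip

Rule 1 (nasal place assimilation): /n/ precedes the labial consonant /w/, so it assimilates in place to [m]. /zlinwetidirutip/ → zlimwetidirutip.
Rule 2 (intervocalic voicing): /t/ is a voiceless stop between vowels /e/ and /i/, so it voices to [d]. /t/ is a voiceless stop between vowels /u/ and /i/, so it voices to [d]. /zlimwetidirutip/ → zlimwedidirudip.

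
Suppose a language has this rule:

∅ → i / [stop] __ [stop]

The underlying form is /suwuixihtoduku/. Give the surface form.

suwuixihtoduku

No segment of /suwuixihtoduku/ meets the structural description of the rule, so the form surfaces unchanged.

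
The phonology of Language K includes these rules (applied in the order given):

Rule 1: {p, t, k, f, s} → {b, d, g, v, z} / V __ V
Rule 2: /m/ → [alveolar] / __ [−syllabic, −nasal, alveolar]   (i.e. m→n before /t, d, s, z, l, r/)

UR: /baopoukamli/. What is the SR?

baobouganli

Rule 1 (intervocalic voicing): /p/ is a voiceless obstruent between vowels /o/ and /o/, so it voices to [b]. /k/ is a voiceless obstruent between vowels /u/ and /a/, so it voices to [g]. /baopoukamli/ → baobougamli.
Rule 2 (nasal place assimilation): /m/ precedes the alveolar consonant /l/, so it assimilates in place to [n]. /baobougamli/ → baobouganli.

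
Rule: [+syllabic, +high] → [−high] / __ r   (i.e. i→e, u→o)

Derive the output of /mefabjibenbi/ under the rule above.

No segment of /mefabjibenbi/ meets the structural description of the rule, so the form surfaces unchanged.

mefabjibenbi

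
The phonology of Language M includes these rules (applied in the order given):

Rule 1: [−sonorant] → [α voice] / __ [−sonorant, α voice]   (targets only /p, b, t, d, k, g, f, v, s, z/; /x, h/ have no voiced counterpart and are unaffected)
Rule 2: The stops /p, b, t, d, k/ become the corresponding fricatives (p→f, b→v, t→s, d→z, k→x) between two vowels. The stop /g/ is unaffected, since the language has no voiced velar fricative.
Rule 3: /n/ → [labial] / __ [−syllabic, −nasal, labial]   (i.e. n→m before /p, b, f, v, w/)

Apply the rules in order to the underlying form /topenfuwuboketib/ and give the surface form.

tofemfuwuvoxesib

Rule 1 (regressive voicing assimilation): no segment meets the environment; /topenfuwuboketib/ is unchanged.
Rule 2 (intervocalic spirantization): /p/ is a stop between vowels /o/ and /e/, so it spirantizes to the fricative [f]. /b/ is a stop between vowels /u/ and /o/, so it spirantizes to the fricative [v]. /k/ is a stop between vowels /o/ and /e/, so it spirantizes to the fricative [x]. /t/ is a stop between vowels /e/ and /i/, so it spirantizes to the fricative [s]. /topenfuwuboketib/ → tofenfuwuvoxesib.
Rule 3 (nasal place assimilation): /n/ precedes the labial consonant /f/, so it assimilates in place to [m]. /tofenfuwuvoxesib/ → tofemfuwuvoxesib.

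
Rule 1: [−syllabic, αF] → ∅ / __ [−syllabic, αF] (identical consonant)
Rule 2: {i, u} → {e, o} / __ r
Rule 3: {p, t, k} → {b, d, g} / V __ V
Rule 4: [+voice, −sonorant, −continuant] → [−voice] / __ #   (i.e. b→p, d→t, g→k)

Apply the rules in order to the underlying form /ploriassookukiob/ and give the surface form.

ploriasoogugiop

Rule 1 (degemination): /ss/ is a geminate; the first /s/ deletes. /ploriassookukiob/ → ploriasookukiob.
Rule 2 (pre-rhotic lowering): no segment meets the environment; /ploriasookukiob/ is unchanged.
Rule 3 (intervocalic voicing): /k/ is a voiceless stop between vowels /o/ and /u/, so it voices to [g]. /k/ is a voiceless stop between vowels /u/ and /i/, so it voices to [g]. /ploriasookukiob/ → ploriasoogugiob.
Rule 4 (final devoicing): /b/ is a voiced stop in word-final position, so it devoices to [p]. /ploriasoogugiob/ → ploriasoogugiop.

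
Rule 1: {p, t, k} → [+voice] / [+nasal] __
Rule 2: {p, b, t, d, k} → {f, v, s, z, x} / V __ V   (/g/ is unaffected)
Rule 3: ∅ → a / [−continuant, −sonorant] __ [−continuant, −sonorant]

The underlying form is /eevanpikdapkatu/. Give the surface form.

eevanbikadapakasu

Rule 1 (post-nasal voicing): /p/ is a voiceless stop immediately after the nasal /n/, so it voices to [b]. /eevanpikdapkatu/ → eevanbikdapkatu.
Rule 2 (intervocalic spirantization): /t/ is a stop between vowels /a/ and /u/, so it spirantizes to the fricative [s]. /eevanbikdapkatu/ → eevanbikdapkasu.
Rule 3 (stop-cluster a-epenthesis): /k/ and /d/ form a stop–stop cluster, so [a] is inserted between them. /p/ and /k/ form a stop–stop cluster, so [a] is inserted between them. /eevanbikdapkasu/ → eevanbikadapakasu.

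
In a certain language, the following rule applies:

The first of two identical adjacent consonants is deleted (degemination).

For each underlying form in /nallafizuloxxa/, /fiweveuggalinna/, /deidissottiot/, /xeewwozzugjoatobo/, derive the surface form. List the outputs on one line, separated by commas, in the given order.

nalafizuloxa, fiweveugalina, deidisotiot, xeewozugjoatobo

/nallafizuloxxa/: /ll/ is a geminate; the first /l/ deletes. /xx/ is a geminate; the first /x/ deletes. → [nalafizuloxa].
/fiweveuggalinna/: /gg/ is a geminate; the first /g/ deletes. /nn/ is a geminate; the first /n/ deletes. → [fiweveugalina].
/deidissottiot/: /ss/ is a geminate; the first /s/ deletes. /tt/ is a geminate; the first /t/ deletes. → [deidisotiot].
/xeewwozzugjoatobo/: /ww/ is a geminate; the first /w/ deletes. /zz/ is a geminate; the first /z/ deletes. → [xeewozugjoatobo].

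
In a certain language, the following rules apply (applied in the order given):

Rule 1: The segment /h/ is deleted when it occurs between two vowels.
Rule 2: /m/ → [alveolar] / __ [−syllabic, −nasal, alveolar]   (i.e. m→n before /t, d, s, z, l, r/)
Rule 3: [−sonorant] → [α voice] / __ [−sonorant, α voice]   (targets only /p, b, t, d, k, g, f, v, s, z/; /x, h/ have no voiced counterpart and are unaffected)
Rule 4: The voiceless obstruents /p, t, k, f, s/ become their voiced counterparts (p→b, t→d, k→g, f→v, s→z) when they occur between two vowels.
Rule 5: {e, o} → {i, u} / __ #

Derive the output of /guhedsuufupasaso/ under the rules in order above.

Rule 1 (intervocalic h-deletion): /h/ occurs between vowels /u/ and /e/, so it deletes. /guhedsuufupasaso/ → guedsuufupasaso.
Rule 2 (nasal place assimilation): no segment meets the environment; /guedsuufupasaso/ is unchanged.
Rule 3 (regressive voicing assimilation): /d/ precedes the voiceless obstruent /s/, so it devoices to [t] by assimilation. /guedsuufupasaso/ → guetsuufupasaso.
Rule 4 (intervocalic voicing): /f/ is a voiceless obstruent between vowels /u/ and /u/, so it voices to [v]. /p/ is a voiceless obstruent between vowels /u/ and /a/, so it voices to [b]. /s/ is a voiceless obstruent between vowels /a/ and /a/, so it voices to [z]. /s/ is a voiceless obstruent between vowels /a/ and /o/, so it voices to [z]. /guetsuufupasaso/ → guetsuuvubazazo.
Rule 5 (final vowel raising): /o/ is a mid vowel in word-final position, so it raises to [u]. /guetsuuvubazazo/ → guetsuuvubazazu.

guetsuuvubazazu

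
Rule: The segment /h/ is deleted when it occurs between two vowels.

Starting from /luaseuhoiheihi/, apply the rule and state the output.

/h/ occurs between vowels /u/ and /o/, so it deletes.
/h/ occurs between vowels /i/ and /e/, so it deletes.
/h/ occurs between vowels /i/ and /i/, so it deletes.
Surface form: [luaseuoieii].

luaseuoieii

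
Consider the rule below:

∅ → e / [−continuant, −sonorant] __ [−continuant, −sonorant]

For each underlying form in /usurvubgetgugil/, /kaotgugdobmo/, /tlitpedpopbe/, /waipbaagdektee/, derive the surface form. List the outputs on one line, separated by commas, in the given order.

usurvubegetegugil, kaotegugedobmo, tlitepedepopebe, waipebaagedeketee

/usurvubgetgugil/: /b/ and /g/ form a stop–stop cluster, so [e] is inserted between them. /t/ and /g/ form a stop–stop cluster, so [e] is inserted between them. → [usurvubegetegugil].
/kaotgugdobmo/: /t/ and /g/ form a stop–stop cluster, so [e] is inserted between them. /g/ and /d/ form a stop–stop cluster, so [e] is inserted between them. → [kaotegugedobmo].
/tlitpedpopbe/: /t/ and /p/ form a stop–stop cluster, so [e] is inserted between them. /d/ and /p/ form a stop–stop cluster, so [e] is inserted between them. /p/ and /b/ form a stop–stop cluster, so [e] is inserted between them. → [tlitepedepopebe].
/waipbaagdektee/: /p/ and /b/ form a stop–stop cluster, so [e] is inserted between them. /g/ and /d/ form a stop–stop cluster, so [e] is inserted between them. /k/ and /t/ form a stop–stop cluster, so [e] is inserted between them. → [waipebaagedeketee].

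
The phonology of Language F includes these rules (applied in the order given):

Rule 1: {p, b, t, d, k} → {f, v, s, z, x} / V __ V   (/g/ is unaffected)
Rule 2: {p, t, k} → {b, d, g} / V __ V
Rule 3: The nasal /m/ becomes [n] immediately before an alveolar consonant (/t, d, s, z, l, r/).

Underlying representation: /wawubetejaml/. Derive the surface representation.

wawuvesejanl

Rule 1 (intervocalic spirantization): /b/ is a stop between vowels /u/ and /e/, so it spirantizes to the fricative [v]. /t/ is a stop between vowels /e/ and /e/, so it spirantizes to the fricative [s]. /wawubetejaml/ → wawuvesejaml.
Rule 2 (intervocalic voicing): no segment meets the environment; /wawuvesejaml/ is unchanged.
Rule 3 (nasal place assimilation): /m/ precedes the alveolar consonant /l/, so it assimilates in place to [n]. /wawuvesejaml/ → wawuvesejanl.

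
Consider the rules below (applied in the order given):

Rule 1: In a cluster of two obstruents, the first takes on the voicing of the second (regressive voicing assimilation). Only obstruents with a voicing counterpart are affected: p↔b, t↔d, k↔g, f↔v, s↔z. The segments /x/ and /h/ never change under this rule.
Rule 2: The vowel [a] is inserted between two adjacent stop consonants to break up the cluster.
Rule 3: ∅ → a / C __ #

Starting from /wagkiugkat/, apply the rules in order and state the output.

Rule 1 (regressive voicing assimilation): /g/ precedes the voiceless obstruent /k/, so it devoices to [k] by assimilation. /g/ precedes the voiceless obstruent /k/, so it devoices to [k] by assimilation. /wagkiugkat/ → wakkiukkat.
Rule 2 (stop-cluster a-epenthesis): /k/ and /k/ form a stop–stop cluster, so [a] is inserted between them. /k/ and /k/ form a stop–stop cluster, so [a] is inserted between them. /wakkiukkat/ → wakakiukakat.
Rule 3 (final a-epenthesis): the form ends in the consonant /t/, so [a] is inserted word-finally. /wakakiukakat/ → wakakiukakata.

wakakiukakata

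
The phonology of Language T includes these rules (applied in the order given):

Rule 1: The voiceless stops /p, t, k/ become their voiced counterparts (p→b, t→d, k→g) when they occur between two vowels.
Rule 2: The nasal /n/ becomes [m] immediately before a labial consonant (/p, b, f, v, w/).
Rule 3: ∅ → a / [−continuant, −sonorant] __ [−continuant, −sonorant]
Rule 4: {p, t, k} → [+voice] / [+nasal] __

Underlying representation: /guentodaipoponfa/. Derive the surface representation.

Rule 1 (intervocalic voicing): /p/ is a voiceless stop between vowels /i/ and /o/, so it voices to [b]. /p/ is a voiceless stop between vowels /o/ and /o/, so it voices to [b]. /guentodaipoponfa/ → guentodaibobonfa.
Rule 2 (nasal place assimilation): /n/ precedes the labial consonant /f/, so it assimilates in place to [m]. /guentodaibobonfa/ → guentodaibobomfa.
Rule 3 (stop-cluster a-epenthesis): no segment meets the environment; /guentodaibobomfa/ is unchanged.
Rule 4 (post-nasal voicing): /t/ is a voiceless stop immediately after the nasal /n/, so it voices to [d]. /guentodaibobomfa/ → guendodaibobomfa.

guendodaibobomfa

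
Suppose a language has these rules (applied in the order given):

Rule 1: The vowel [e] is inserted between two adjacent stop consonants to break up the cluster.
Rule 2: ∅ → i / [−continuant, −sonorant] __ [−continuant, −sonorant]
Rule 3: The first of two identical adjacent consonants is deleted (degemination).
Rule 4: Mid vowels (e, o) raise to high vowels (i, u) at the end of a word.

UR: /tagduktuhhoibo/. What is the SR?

tageduketuhoibu

Rule 1 (stop-cluster e-epenthesis): /g/ and /d/ form a stop–stop cluster, so [e] is inserted between them. /k/ and /t/ form a stop–stop cluster, so [e] is inserted between them. /tagduktuhhoibo/ → tageduketuhhoibo.
Rule 2 (stop-cluster i-epenthesis): no segment meets the environment; /tageduketuhhoibo/ is unchanged.
Rule 3 (degemination): /hh/ is a geminate; the first /h/ deletes. /tageduketuhhoibo/ → tageduketuhoibo.
Rule 4 (final vowel raising): /o/ is a mid vowel in word-final position, so it raises to [u]. /tageduketuhoibo/ → tageduketuhoibu.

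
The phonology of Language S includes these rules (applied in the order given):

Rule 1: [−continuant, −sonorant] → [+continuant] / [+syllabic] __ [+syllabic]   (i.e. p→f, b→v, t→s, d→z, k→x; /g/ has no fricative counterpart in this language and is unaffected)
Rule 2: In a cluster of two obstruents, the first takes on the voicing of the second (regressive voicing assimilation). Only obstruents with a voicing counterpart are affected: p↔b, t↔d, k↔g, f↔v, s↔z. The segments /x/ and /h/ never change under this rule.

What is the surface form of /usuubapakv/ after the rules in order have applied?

usuuvafagv

Rule 1 (intervocalic spirantization): /b/ is a stop between vowels /u/ and /a/, so it spirantizes to the fricative [v]. /p/ is a stop between vowels /a/ and /a/, so it spirantizes to the fricative [f]. /usuubapakv/ → usuuvafakv.
Rule 2 (regressive voicing assimilation): /k/ precedes the voiced obstruent /v/, so it voices to [g] by assimilation. /usuuvafakv/ → usuuvafagv.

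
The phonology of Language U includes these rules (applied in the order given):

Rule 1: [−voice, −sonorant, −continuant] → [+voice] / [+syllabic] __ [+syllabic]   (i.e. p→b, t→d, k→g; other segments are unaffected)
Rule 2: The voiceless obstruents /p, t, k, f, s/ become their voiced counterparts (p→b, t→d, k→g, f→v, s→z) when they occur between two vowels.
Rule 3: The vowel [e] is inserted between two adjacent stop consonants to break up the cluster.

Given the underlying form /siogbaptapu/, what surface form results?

siogebapetabu

Rule 1 (intervocalic voicing): /p/ is a voiceless stop between vowels /a/ and /u/, so it voices to [b]. /siogbaptapu/ → siogbaptabu.
Rule 2 (intervocalic voicing): no segment meets the environment; /siogbaptabu/ is unchanged.
Rule 3 (stop-cluster e-epenthesis): /g/ and /b/ form a stop–stop cluster, so [e] is inserted between them. /p/ and /t/ form a stop–stop cluster, so [e] is inserted between them. /siogbaptabu/ → siogebapetabu.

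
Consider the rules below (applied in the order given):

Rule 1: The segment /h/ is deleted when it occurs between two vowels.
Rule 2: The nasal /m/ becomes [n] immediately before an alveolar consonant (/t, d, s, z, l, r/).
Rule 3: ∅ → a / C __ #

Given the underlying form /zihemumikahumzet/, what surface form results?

ziemumikaunzeta

Rule 1 (intervocalic h-deletion): /h/ occurs between vowels /i/ and /e/, so it deletes. /h/ occurs between vowels /a/ and /u/, so it deletes. /zihemumikahumzet/ → ziemumikaumzet.
Rule 2 (nasal place assimilation): /m/ precedes the alveolar consonant /z/, so it assimilates in place to [n]. /ziemumikaumzet/ → ziemumikaunzet.
Rule 3 (final a-epenthesis): the form ends in the consonant /t/, so [a] is inserted word-finally. /ziemumikaunzet/ → ziemumikaunzeta.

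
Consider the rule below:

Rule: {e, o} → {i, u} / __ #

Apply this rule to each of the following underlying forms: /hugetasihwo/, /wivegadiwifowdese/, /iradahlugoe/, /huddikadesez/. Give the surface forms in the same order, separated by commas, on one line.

hugetasihwu, wivegadiwifowdesi, iradahlugoi, huddikadesez

/hugetasihwo/: /o/ is a mid vowel in word-final position, so it raises to [u]. → [hugetasihwu].
/wivegadiwifowdese/: /e/ is a mid vowel in word-final position, so it raises to [i]. → [wivegadiwifowdesi].
/iradahlugoe/: /e/ is a mid vowel in word-final position, so it raises to [i]. → [iradahlugoi].
/huddikadesez/: the rule's environment is not met; surfaces unchanged as [huddikadesez].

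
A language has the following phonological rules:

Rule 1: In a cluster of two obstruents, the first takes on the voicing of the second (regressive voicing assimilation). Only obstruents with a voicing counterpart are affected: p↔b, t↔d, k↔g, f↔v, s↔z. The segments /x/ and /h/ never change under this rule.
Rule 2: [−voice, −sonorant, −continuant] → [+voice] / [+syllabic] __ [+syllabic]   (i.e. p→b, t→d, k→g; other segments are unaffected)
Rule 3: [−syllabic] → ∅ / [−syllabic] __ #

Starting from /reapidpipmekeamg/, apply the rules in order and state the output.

reabitpipmegeam

Rule 1 (regressive voicing assimilation): /d/ precedes the voiceless obstruent /p/, so it devoices to [t] by assimilation. /reapidpipmekeamg/ → reapitpipmekeamg.
Rule 2 (intervocalic voicing): /p/ is a voiceless stop between vowels /a/ and /i/, so it voices to [b]. /k/ is a voiceless stop between vowels /e/ and /e/, so it voices to [g]. /reapitpipmekeamg/ → reabitpipmegeamg.
Rule 3 (final cluster simplification): /g/ is the second consonant of a word-final cluster /mg/, so it deletes. /reabitpipmegeamg/ → reabitpipmegeam.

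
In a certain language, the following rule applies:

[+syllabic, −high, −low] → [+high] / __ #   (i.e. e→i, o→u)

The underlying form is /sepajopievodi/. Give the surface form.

No segment of /sepajopievodi/ meets the structural description of the rule, so the form surfaces unchanged.

sepajopievodi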